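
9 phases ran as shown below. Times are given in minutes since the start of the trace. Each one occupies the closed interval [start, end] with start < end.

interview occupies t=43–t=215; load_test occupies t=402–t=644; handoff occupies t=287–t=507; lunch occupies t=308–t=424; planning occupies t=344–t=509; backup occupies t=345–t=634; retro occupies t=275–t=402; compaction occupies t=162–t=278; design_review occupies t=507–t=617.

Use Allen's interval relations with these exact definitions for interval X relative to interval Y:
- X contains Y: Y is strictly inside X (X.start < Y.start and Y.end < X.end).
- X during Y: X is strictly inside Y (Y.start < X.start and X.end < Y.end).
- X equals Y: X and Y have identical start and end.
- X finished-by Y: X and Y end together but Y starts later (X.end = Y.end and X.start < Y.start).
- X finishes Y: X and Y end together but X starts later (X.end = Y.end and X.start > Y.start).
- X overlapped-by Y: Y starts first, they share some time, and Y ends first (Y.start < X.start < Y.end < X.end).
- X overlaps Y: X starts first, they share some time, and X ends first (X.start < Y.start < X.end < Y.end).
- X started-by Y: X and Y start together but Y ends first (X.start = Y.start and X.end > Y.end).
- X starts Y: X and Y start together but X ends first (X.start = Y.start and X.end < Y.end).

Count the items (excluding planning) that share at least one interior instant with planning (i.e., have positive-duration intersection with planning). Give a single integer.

6

Target planning = [t=344, t=509].
backup [t=345, t=634] → overlapped-by → counts.
compaction [t=162, t=278] → before → no.
design_review [t=507, t=617] → overlapped-by → counts.
handoff [t=287, t=507] → overlaps → counts.
interview [t=43, t=215] → before → no.
load_test [t=402, t=644] → overlapped-by → counts.
lunch [t=308, t=424] → overlaps → counts.
retro [t=275, t=402] → overlaps → counts.
Total: 6.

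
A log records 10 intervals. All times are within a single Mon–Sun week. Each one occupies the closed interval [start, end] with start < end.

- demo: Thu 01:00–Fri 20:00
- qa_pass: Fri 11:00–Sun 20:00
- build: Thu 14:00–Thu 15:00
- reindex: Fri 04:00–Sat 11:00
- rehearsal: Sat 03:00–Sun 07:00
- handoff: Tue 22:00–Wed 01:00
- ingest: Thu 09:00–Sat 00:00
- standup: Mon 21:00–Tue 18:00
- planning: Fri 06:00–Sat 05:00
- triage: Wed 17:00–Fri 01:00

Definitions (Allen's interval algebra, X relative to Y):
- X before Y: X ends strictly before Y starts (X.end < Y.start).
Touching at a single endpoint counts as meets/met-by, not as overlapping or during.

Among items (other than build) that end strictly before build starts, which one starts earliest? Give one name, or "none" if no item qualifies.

Target build = [Thu 14:00, Thu 15:00].
demo [Thu 01:00, Fri 20:00] → contains → excluded.
handoff [Tue 22:00, Wed 01:00] → before → candidate.
ingest [Thu 09:00, Sat 00:00] → contains → excluded.
planning [Fri 06:00, Sat 05:00] → after → excluded.
qa_pass [Fri 11:00, Sun 20:00] → after → excluded.
rehearsal [Sat 03:00, Sun 07:00] → after → excluded.
reindex [Fri 04:00, Sat 11:00] → after → excluded.
standup [Mon 21:00, Tue 18:00] → before → candidate.
triage [Wed 17:00, Fri 01:00] → contains → excluded.
Among candidates, earliest start is Mon 21:00 → standup.

standup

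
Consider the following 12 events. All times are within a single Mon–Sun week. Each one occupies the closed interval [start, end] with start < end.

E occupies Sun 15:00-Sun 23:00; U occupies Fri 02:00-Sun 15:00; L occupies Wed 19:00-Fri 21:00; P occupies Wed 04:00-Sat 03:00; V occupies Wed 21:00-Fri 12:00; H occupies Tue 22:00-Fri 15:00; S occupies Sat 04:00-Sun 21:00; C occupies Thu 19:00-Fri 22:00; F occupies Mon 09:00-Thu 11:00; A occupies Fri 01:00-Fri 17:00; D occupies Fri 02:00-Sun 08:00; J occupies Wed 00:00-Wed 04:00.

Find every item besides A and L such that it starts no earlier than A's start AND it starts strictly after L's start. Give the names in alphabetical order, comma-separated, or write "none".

D, E, S, U

Conditions: its start is no earlier than A's start (X.start >= Fri 01:00) AND its start is strictly after L's start (X.start > Wed 19:00).
C: start Thu 19:00 >= Fri 01:00? ✗; start Thu 19:00 > Wed 19:00? ✓ → no.
D: start Fri 02:00 >= Fri 01:00? ✓; start Fri 02:00 > Wed 19:00? ✓ → yes.
E: start Sun 15:00 >= Fri 01:00? ✓; start Sun 15:00 > Wed 19:00? ✓ → yes.
F: start Mon 09:00 >= Fri 01:00? ✗; start Mon 09:00 > Wed 19:00? ✗ → no.
H: start Tue 22:00 >= Fri 01:00? ✗; start Tue 22:00 > Wed 19:00? ✗ → no.
J: start Wed 00:00 >= Fri 01:00? ✗; start Wed 00:00 > Wed 19:00? ✗ → no.
P: start Wed 04:00 >= Fri 01:00? ✗; start Wed 04:00 > Wed 19:00? ✗ → no.
S: start Sat 04:00 >= Fri 01:00? ✓; start Sat 04:00 > Wed 19:00? ✓ → yes.
U: start Fri 02:00 >= Fri 01:00? ✓; start Fri 02:00 > Wed 19:00? ✓ → yes.
V: start Wed 21:00 >= Fri 01:00? ✗; start Wed 21:00 > Wed 19:00? ✓ → no.
Result: D, E, S, U.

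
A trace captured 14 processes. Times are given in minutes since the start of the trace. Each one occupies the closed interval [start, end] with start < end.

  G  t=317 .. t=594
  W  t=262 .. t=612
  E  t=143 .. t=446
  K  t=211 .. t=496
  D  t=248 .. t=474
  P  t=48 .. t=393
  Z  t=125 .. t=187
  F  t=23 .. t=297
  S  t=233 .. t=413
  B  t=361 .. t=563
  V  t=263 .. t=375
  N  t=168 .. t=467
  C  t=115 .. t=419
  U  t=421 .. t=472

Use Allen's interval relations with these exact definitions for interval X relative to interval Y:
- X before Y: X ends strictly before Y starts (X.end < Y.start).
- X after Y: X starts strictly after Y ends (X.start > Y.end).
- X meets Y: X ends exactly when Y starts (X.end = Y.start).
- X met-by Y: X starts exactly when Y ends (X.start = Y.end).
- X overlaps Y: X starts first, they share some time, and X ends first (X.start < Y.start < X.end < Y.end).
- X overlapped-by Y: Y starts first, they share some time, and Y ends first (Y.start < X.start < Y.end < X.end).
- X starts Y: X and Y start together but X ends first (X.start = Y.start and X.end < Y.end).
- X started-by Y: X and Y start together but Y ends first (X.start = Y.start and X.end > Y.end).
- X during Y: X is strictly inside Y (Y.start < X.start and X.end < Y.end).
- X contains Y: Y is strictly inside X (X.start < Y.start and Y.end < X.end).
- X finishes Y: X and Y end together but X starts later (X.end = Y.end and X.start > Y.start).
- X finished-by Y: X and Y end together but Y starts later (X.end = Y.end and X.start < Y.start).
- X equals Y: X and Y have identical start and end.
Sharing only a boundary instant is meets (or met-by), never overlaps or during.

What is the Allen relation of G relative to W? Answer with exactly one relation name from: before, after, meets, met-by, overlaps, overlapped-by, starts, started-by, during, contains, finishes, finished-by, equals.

during

G = [t=317, t=594]; W = [t=262, t=612].
Compare endpoints: G.start > W.start, G.start < W.end, G.end > W.start, G.end < W.end.
That pattern is 'during'.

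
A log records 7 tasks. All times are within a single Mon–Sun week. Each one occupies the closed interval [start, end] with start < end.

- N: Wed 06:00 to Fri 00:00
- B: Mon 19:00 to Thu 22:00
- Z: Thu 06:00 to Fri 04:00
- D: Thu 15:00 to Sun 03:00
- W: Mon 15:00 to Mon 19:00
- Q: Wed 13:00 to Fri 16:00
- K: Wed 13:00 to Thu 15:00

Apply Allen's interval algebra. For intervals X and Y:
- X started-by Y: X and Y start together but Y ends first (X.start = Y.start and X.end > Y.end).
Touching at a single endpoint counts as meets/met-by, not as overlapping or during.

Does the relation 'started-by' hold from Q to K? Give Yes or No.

Yes

Q = [Wed 13:00, Fri 16:00], K = [Wed 13:00, Thu 15:00].
Actual relation of Q to K: started-by.
Asked whether 'started-by' holds → Yes.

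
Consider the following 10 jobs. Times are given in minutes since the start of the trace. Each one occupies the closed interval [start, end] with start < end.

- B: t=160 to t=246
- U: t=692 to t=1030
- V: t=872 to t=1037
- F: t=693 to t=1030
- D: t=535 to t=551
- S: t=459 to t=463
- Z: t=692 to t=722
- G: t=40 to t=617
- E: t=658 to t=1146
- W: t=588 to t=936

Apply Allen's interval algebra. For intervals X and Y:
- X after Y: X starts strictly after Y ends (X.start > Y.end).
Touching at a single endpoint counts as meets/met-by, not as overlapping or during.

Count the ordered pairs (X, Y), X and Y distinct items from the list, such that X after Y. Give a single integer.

Checking all 90 ordered pairs for relation 'after'; matching pairs in alphabetical order:
(D, B): D after B ✓
(D, S): D after S ✓
(E, B): E after B ✓
(E, D): E after D ✓
(E, G): E after G ✓
(E, S): E after S ✓
(F, B): F after B ✓
(F, D): F after D ✓
(F, G): F after G ✓
(F, S): F after S ✓
(S, B): S after B ✓
(U, B): U after B ✓
(U, D): U after D ✓
(U, G): U after G ✓
(U, S): U after S ✓
(V, B): V after B ✓
(V, D): V after D ✓
(V, G): V after G ✓
(V, S): V after S ✓
(V, Z): V after Z ✓
(W, B): W after B ✓
(W, D): W after D ✓
(W, S): W after S ✓
(Z, B): Z after B ✓
... plus 3 further pairs not listed.
Count: 27.

27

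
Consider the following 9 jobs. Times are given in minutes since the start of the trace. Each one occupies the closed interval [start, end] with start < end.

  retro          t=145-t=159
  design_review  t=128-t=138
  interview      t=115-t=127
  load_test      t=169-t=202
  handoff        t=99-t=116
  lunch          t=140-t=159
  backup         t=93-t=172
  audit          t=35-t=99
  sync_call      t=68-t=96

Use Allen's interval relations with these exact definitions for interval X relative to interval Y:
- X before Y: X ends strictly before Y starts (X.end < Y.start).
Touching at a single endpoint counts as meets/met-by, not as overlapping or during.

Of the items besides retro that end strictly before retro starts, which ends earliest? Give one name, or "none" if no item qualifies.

Target retro = [t=145, t=159].
audit [t=35, t=99] → before → candidate.
backup [t=93, t=172] → contains → excluded.
design_review [t=128, t=138] → before → candidate.
handoff [t=99, t=116] → before → candidate.
interview [t=115, t=127] → before → candidate.
load_test [t=169, t=202] → after → excluded.
lunch [t=140, t=159] → finished-by → excluded.
sync_call [t=68, t=96] → before → candidate.
Among candidates, earliest end is t=96 → sync_call.

sync_call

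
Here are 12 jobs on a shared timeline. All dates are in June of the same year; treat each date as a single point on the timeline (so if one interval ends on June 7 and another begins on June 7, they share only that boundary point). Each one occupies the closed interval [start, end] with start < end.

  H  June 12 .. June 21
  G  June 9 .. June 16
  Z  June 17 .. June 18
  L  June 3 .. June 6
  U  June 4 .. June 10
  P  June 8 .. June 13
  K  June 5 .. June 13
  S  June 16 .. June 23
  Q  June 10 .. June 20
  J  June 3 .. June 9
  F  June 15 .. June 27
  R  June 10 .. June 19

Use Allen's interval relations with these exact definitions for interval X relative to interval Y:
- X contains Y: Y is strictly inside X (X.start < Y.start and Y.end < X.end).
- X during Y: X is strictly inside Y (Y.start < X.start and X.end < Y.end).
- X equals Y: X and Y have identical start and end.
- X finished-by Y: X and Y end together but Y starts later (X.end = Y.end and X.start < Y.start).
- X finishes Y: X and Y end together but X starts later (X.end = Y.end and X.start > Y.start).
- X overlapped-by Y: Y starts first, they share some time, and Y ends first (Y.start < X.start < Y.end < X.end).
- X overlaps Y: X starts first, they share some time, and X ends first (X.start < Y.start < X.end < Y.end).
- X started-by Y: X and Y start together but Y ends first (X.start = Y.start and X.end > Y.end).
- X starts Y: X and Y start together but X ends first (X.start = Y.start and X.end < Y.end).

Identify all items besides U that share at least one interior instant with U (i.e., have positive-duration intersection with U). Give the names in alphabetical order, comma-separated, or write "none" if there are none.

G, J, K, L, P

Target U = [June 4, June 10].
F [June 15, June 27] → after → no.
G [June 9, June 16] → overlapped-by → yes.
H [June 12, June 21] → after → no.
J [June 3, June 9] → overlaps → yes.
K [June 5, June 13] → overlapped-by → yes.
L [June 3, June 6] → overlaps → yes.
P [June 8, June 13] → overlapped-by → yes.
Q [June 10, June 20] → met-by → no.
R [June 10, June 19] → met-by → no.
S [June 16, June 23] → after → no.
Z [June 17, June 18] → after → no.
Result: G, J, K, L, P.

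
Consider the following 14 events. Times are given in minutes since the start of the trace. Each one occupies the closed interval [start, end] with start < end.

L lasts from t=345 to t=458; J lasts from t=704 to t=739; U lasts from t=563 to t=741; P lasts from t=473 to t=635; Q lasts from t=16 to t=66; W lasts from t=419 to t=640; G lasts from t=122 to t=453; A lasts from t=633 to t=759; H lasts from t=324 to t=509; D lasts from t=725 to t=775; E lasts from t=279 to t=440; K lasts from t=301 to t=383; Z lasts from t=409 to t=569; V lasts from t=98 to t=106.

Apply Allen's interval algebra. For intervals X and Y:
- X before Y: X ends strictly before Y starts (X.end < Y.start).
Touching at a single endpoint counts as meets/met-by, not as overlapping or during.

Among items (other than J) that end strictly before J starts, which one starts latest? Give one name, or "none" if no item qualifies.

P

Target J = [t=704, t=739].
A [t=633, t=759] → contains → excluded.
D [t=725, t=775] → overlapped-by → excluded.
E [t=279, t=440] → before → candidate.
G [t=122, t=453] → before → candidate.
H [t=324, t=509] → before → candidate.
K [t=301, t=383] → before → candidate.
L [t=345, t=458] → before → candidate.
P [t=473, t=635] → before → candidate.
Q [t=16, t=66] → before → candidate.
U [t=563, t=741] → contains → excluded.
V [t=98, t=106] → before → candidate.
W [t=419, t=640] → before → candidate.
Z [t=409, t=569] → before → candidate.
Among candidates, latest start is t=473 → P.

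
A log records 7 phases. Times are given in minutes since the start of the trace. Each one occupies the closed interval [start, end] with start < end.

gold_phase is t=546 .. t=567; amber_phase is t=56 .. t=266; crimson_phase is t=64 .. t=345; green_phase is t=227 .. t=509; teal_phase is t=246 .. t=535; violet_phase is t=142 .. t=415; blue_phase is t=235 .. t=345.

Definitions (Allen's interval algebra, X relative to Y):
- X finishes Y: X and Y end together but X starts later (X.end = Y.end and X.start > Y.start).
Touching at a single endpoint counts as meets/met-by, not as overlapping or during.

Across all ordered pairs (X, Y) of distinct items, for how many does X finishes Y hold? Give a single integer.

1

Checking all 42 ordered pairs for relation 'finishes'; matching pairs in alphabetical order:
(blue_phase, crimson_phase): blue_phase finishes crimson_phase ✓
Count: 1.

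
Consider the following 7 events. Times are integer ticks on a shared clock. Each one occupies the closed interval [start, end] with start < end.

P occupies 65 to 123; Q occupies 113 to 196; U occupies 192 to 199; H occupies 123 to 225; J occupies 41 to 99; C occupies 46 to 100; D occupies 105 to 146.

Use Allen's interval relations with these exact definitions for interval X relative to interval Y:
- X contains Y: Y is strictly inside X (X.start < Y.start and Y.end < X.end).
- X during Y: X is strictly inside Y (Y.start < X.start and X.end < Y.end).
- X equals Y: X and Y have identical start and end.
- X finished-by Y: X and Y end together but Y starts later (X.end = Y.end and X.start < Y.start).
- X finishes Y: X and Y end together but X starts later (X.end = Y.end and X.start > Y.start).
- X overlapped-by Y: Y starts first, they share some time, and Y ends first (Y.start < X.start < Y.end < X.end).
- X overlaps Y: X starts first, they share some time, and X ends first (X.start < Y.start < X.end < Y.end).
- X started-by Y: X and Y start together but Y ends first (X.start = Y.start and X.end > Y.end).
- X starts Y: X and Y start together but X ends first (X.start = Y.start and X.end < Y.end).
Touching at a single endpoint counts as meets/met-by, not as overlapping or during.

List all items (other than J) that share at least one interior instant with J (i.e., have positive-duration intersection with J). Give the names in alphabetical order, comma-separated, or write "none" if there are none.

C, P

Target J = [41, 99].
C [46, 100] → overlapped-by → yes.
D [105, 146] → after → no.
H [123, 225] → after → no.
P [65, 123] → overlapped-by → yes.
Q [113, 196] → after → no.
U [192, 199] → after → no.
Result: C, P.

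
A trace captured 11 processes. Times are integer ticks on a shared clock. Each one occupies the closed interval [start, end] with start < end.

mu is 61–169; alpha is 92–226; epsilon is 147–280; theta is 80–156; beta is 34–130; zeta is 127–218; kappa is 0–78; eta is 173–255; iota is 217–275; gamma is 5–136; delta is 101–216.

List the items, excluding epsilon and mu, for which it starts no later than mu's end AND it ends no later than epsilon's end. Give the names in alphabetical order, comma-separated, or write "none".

Conditions: its start is no later than mu's end (X.start <= 169) AND its end is no later than epsilon's end (X.end <= 280).
alpha: start 92 <= 169? ✓; end 226 <= 280? ✓ → yes.
beta: start 34 <= 169? ✓; end 130 <= 280? ✓ → yes.
delta: start 101 <= 169? ✓; end 216 <= 280? ✓ → yes.
eta: start 173 <= 169? ✗; end 255 <= 280? ✓ → no.
gamma: start 5 <= 169? ✓; end 136 <= 280? ✓ → yes.
iota: start 217 <= 169? ✗; end 275 <= 280? ✓ → no.
kappa: start 0 <= 169? ✓; end 78 <= 280? ✓ → yes.
theta: start 80 <= 169? ✓; end 156 <= 280? ✓ → yes.
zeta: start 127 <= 169? ✓; end 218 <= 280? ✓ → yes.
Result: alpha, beta, delta, gamma, kappa, theta, zeta.

alpha, beta, delta, gamma, kappa, theta, zeta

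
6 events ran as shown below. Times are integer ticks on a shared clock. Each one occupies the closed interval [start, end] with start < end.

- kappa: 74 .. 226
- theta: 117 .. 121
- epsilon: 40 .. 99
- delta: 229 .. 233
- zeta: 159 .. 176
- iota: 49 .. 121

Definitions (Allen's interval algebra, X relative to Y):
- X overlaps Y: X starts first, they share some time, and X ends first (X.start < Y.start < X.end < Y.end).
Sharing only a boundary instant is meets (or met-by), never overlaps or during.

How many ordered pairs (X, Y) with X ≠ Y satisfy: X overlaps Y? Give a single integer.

Checking all 30 ordered pairs for relation 'overlaps'; matching pairs in alphabetical order:
(epsilon, iota): epsilon overlaps iota ✓
(epsilon, kappa): epsilon overlaps kappa ✓
(iota, kappa): iota overlaps kappa ✓
Count: 3.

3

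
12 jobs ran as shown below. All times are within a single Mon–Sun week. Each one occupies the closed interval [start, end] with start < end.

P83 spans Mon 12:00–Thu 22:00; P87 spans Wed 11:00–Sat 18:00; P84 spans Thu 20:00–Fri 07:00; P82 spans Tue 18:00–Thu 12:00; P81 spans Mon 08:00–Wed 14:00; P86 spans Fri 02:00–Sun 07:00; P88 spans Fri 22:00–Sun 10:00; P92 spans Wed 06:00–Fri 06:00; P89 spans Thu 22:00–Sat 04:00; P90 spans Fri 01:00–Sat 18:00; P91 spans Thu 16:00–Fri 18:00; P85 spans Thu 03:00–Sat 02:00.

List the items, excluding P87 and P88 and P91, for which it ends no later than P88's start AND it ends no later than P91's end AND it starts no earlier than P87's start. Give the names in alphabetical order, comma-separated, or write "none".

Conditions: its end is no later than P88's start (X.end <= Fri 22:00) AND its end is no later than P91's end (X.end <= Fri 18:00) AND its start is no earlier than P87's start (X.start >= Wed 11:00).
P81: end Wed 14:00 <= Fri 22:00? ✓; end Wed 14:00 <= Fri 18:00? ✓; start Mon 08:00 >= Wed 11:00? ✗ → no.
P82: end Thu 12:00 <= Fri 22:00? ✓; end Thu 12:00 <= Fri 18:00? ✓; start Tue 18:00 >= Wed 11:00? ✗ → no.
P83: end Thu 22:00 <= Fri 22:00? ✓; end Thu 22:00 <= Fri 18:00? ✓; start Mon 12:00 >= Wed 11:00? ✗ → no.
P84: end Fri 07:00 <= Fri 22:00? ✓; end Fri 07:00 <= Fri 18:00? ✓; start Thu 20:00 >= Wed 11:00? ✓ → yes.
P85: end Sat 02:00 <= Fri 22:00? ✗; end Sat 02:00 <= Fri 18:00? ✗; start Thu 03:00 >= Wed 11:00? ✓ → no.
P86: end Sun 07:00 <= Fri 22:00? ✗; end Sun 07:00 <= Fri 18:00? ✗; start Fri 02:00 >= Wed 11:00? ✓ → no.
P89: end Sat 04:00 <= Fri 22:00? ✗; end Sat 04:00 <= Fri 18:00? ✗; start Thu 22:00 >= Wed 11:00? ✓ → no.
P90: end Sat 18:00 <= Fri 22:00? ✗; end Sat 18:00 <= Fri 18:00? ✗; start Fri 01:00 >= Wed 11:00? ✓ → no.
P92: end Fri 06:00 <= Fri 22:00? ✓; end Fri 06:00 <= Fri 18:00? ✓; start Wed 06:00 >= Wed 11:00? ✗ → no.
Result: P84.

P84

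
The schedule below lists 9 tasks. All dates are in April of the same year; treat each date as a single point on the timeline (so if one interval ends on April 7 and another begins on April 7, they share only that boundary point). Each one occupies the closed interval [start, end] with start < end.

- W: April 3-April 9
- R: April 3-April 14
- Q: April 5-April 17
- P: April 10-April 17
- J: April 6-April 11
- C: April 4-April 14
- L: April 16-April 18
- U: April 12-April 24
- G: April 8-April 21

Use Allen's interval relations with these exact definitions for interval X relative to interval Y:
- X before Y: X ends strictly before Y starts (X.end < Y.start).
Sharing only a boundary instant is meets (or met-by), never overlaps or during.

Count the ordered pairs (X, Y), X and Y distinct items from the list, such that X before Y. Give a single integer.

Checking all 72 ordered pairs for relation 'before'; matching pairs in alphabetical order:
(C, L): C before L ✓
(J, L): J before L ✓
(J, U): J before U ✓
(R, L): R before L ✓
(W, L): W before L ✓
(W, P): W before P ✓
(W, U): W before U ✓
Count: 7.

7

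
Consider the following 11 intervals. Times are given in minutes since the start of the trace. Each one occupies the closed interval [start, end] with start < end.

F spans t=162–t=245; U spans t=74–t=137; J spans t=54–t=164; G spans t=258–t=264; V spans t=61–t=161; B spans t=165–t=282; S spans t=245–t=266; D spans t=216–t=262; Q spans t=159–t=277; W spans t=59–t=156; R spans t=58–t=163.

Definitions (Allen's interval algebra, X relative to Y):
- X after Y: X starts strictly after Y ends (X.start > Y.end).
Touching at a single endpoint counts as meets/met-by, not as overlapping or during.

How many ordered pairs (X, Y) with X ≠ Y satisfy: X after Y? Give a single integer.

26

Checking all 110 ordered pairs for relation 'after'; matching pairs in alphabetical order:
(B, J): B after J ✓
(B, R): B after R ✓
(B, U): B after U ✓
(B, V): B after V ✓
(B, W): B after W ✓
(D, J): D after J ✓
(D, R): D after R ✓
(D, U): D after U ✓
(D, V): D after V ✓
(D, W): D after W ✓
(F, U): F after U ✓
(F, V): F after V ✓
(F, W): F after W ✓
(G, F): G after F ✓
(G, J): G after J ✓
(G, R): G after R ✓
(G, U): G after U ✓
(G, V): G after V ✓
(G, W): G after W ✓
(Q, U): Q after U ✓
(Q, W): Q after W ✓
(S, J): S after J ✓
(S, R): S after R ✓
(S, U): S after U ✓
... plus 2 further pairs not listed.
Count: 26.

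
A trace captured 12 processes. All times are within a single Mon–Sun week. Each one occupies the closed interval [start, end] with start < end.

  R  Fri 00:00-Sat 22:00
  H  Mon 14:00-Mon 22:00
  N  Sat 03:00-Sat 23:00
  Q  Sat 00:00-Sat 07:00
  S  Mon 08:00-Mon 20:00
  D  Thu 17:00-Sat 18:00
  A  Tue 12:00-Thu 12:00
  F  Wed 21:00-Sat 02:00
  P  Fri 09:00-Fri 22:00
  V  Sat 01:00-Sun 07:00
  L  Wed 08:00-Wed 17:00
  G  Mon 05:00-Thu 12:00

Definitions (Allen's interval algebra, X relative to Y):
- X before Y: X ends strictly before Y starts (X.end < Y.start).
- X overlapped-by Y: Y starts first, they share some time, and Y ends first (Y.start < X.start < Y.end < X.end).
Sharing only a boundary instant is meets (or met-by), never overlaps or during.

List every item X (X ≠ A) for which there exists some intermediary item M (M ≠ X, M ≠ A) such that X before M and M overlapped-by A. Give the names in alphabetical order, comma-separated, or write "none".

Target A = [Tue 12:00, Thu 12:00].
Intermediaries M with M overlapped-by A: F.
Via F — items with X before F: H, L, S.
Union: H, L, S.

H, L, S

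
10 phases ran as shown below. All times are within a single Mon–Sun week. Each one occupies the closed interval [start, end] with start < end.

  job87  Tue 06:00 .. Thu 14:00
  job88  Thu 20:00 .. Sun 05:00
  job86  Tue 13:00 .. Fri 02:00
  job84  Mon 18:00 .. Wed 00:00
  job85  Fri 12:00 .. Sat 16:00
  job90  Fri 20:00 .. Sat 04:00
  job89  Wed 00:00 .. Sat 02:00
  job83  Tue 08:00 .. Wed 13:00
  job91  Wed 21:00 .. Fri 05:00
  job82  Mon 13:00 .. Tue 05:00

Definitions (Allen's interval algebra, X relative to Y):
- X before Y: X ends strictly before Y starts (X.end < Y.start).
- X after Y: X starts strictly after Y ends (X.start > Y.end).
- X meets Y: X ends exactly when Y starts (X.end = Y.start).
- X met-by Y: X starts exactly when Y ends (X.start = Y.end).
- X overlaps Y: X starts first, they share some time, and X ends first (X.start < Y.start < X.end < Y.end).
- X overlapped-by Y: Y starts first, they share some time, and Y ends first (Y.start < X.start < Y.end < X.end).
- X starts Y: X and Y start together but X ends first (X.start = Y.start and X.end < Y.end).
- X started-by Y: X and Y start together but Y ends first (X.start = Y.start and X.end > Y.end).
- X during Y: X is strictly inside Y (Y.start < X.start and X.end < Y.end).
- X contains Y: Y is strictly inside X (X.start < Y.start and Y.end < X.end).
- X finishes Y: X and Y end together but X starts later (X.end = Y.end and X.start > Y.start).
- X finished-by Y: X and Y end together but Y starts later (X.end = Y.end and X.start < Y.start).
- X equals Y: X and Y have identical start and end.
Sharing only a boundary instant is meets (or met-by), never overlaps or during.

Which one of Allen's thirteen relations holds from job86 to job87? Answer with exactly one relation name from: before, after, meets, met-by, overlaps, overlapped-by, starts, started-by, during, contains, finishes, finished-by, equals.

overlapped-by

job86 = [Tue 13:00, Fri 02:00]; job87 = [Tue 06:00, Thu 14:00].
Compare endpoints: job86.start > job87.start, job86.start < job87.end, job86.end > job87.start, job86.end > job87.end.
That pattern is 'overlapped-by'.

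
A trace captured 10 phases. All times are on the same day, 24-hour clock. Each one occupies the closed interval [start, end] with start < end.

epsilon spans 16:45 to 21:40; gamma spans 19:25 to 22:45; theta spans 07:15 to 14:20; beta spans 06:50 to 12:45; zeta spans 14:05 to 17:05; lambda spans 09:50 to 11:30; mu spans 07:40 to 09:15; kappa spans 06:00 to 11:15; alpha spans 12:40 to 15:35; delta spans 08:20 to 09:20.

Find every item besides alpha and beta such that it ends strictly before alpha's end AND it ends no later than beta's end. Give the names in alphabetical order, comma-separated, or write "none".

Conditions: its end is strictly before alpha's end (X.end < 15:35) AND its end is no later than beta's end (X.end <= 12:45).
delta: end 09:20 < 15:35? ✓; end 09:20 <= 12:45? ✓ → yes.
epsilon: end 21:40 < 15:35? ✗; end 21:40 <= 12:45? ✗ → no.
gamma: end 22:45 < 15:35? ✗; end 22:45 <= 12:45? ✗ → no.
kappa: end 11:15 < 15:35? ✓; end 11:15 <= 12:45? ✓ → yes.
lambda: end 11:30 < 15:35? ✓; end 11:30 <= 12:45? ✓ → yes.
mu: end 09:15 < 15:35? ✓; end 09:15 <= 12:45? ✓ → yes.
theta: end 14:20 < 15:35? ✓; end 14:20 <= 12:45? ✗ → no.
zeta: end 17:05 < 15:35? ✗; end 17:05 <= 12:45? ✗ → no.
Result: delta, kappa, lambda, mu.

delta, kappa, lambda, mu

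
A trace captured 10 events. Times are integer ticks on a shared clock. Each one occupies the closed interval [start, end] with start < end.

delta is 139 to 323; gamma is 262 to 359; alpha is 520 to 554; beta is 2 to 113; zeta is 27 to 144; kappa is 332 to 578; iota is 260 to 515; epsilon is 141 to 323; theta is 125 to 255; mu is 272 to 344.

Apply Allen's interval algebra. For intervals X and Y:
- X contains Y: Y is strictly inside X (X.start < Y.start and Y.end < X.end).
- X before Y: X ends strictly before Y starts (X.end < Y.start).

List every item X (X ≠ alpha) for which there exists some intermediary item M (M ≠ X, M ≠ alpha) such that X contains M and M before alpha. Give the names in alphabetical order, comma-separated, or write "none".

Target alpha = [520, 554].
Intermediaries M with M before alpha: beta, delta, epsilon, gamma, iota, mu, theta, zeta.
Via beta — items with X contains beta: none.
Via delta — items with X contains delta: none.
Via epsilon — items with X contains epsilon: none.
Via gamma — items with X contains gamma: iota.
Via iota — items with X contains iota: none.
Via mu — items with X contains mu: gamma, iota.
Via theta — items with X contains theta: none.
Via zeta — items with X contains zeta: none.
Union: gamma, iota.

gamma, iota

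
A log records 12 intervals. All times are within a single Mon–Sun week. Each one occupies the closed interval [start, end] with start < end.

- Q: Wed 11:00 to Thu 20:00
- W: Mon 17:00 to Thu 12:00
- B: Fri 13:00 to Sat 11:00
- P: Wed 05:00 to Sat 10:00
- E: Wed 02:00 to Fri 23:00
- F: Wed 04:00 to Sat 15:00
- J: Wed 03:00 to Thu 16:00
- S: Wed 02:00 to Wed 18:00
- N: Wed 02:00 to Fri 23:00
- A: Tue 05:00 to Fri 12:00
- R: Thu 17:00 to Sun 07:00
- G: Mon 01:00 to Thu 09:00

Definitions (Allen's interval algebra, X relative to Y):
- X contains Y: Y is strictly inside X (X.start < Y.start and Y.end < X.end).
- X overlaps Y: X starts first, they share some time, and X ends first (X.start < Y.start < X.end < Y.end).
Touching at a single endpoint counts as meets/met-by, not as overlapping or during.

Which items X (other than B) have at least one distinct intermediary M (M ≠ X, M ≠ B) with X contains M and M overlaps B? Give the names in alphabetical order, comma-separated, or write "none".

F

Target B = [Fri 13:00, Sat 11:00].
Intermediaries M with M overlaps B: E, N, P.
Via E — items with X contains E: none.
Via N — items with X contains N: none.
Via P — items with X contains P: F.
Union: F.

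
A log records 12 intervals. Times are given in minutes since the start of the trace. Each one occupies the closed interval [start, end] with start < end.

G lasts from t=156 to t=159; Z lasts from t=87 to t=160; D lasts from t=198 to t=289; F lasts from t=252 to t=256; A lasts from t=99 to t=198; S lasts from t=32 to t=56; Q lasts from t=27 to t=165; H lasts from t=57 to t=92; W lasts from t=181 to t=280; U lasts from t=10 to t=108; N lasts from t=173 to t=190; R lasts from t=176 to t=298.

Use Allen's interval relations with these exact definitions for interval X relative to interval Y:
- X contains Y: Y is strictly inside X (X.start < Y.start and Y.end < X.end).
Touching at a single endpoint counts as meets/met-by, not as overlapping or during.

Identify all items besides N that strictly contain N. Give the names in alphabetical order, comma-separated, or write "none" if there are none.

A

Target N = [t=173, t=190].
A [t=99, t=198] → contains → yes.
D [t=198, t=289] → after → no.
F [t=252, t=256] → after → no.
G [t=156, t=159] → before → no.
H [t=57, t=92] → before → no.
Q [t=27, t=165] → before → no.
R [t=176, t=298] → overlapped-by → no.
S [t=32, t=56] → before → no.
U [t=10, t=108] → before → no.
W [t=181, t=280] → overlapped-by → no.
Z [t=87, t=160] → before → no.
Result: A.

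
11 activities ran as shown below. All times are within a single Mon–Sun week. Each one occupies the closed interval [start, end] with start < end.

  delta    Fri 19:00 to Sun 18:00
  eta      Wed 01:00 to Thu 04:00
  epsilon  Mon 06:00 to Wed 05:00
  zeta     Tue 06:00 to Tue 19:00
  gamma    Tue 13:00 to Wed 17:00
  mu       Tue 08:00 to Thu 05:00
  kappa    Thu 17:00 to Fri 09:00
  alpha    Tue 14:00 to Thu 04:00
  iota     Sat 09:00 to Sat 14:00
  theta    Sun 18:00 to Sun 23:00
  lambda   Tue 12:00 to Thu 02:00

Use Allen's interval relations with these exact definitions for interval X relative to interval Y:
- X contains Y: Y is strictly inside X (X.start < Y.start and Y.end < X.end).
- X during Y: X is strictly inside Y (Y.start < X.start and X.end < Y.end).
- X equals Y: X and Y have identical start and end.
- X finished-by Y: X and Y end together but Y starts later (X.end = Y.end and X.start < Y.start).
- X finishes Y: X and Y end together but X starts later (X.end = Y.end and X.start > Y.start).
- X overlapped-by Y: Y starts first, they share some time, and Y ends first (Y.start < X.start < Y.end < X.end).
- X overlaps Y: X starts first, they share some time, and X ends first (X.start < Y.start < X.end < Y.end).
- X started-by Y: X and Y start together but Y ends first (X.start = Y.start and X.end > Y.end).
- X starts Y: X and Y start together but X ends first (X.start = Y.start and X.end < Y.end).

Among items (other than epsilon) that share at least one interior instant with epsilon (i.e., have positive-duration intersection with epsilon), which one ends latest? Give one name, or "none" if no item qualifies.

mu

Target epsilon = [Mon 06:00, Wed 05:00].
alpha [Tue 14:00, Thu 04:00] → overlapped-by → candidate.
delta [Fri 19:00, Sun 18:00] → after → excluded.
eta [Wed 01:00, Thu 04:00] → overlapped-by → candidate.
gamma [Tue 13:00, Wed 17:00] → overlapped-by → candidate.
iota [Sat 09:00, Sat 14:00] → after → excluded.
kappa [Thu 17:00, Fri 09:00] → after → excluded.
lambda [Tue 12:00, Thu 02:00] → overlapped-by → candidate.
mu [Tue 08:00, Thu 05:00] → overlapped-by → candidate.
theta [Sun 18:00, Sun 23:00] → after → excluded.
zeta [Tue 06:00, Tue 19:00] → during → candidate.
Among candidates, latest end is Thu 05:00 → mu.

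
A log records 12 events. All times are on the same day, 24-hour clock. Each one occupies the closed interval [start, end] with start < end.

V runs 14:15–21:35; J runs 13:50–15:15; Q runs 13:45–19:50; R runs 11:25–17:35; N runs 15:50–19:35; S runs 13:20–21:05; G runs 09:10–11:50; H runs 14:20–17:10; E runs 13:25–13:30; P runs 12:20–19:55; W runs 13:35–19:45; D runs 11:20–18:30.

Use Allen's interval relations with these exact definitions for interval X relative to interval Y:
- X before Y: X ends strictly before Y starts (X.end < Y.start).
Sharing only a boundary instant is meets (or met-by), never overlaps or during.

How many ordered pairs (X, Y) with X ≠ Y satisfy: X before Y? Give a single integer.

16

Checking all 132 ordered pairs for relation 'before'; matching pairs in alphabetical order:
(E, H): E before H ✓
(E, J): E before J ✓
(E, N): E before N ✓
(E, Q): E before Q ✓
(E, V): E before V ✓
(E, W): E before W ✓
(G, E): G before E ✓
(G, H): G before H ✓
(G, J): G before J ✓
(G, N): G before N ✓
(G, P): G before P ✓
(G, Q): G before Q ✓
(G, S): G before S ✓
(G, V): G before V ✓
(G, W): G before W ✓
(J, N): J before N ✓
Count: 16.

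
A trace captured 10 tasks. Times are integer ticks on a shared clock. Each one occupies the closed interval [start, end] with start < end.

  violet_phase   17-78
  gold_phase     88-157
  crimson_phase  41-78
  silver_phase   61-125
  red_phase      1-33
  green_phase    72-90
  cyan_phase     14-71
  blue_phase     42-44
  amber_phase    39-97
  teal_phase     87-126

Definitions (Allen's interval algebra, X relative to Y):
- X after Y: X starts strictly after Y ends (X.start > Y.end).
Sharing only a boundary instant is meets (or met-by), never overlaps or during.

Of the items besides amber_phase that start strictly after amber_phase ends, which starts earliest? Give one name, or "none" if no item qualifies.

none

Target amber_phase = [39, 97].
blue_phase [42, 44] → during → excluded.
crimson_phase [41, 78] → during → excluded.
cyan_phase [14, 71] → overlaps → excluded.
gold_phase [88, 157] → overlapped-by → excluded.
green_phase [72, 90] → during → excluded.
red_phase [1, 33] → before → excluded.
silver_phase [61, 125] → overlapped-by → excluded.
teal_phase [87, 126] → overlapped-by → excluded.
violet_phase [17, 78] → overlaps → excluded.
No candidates → none.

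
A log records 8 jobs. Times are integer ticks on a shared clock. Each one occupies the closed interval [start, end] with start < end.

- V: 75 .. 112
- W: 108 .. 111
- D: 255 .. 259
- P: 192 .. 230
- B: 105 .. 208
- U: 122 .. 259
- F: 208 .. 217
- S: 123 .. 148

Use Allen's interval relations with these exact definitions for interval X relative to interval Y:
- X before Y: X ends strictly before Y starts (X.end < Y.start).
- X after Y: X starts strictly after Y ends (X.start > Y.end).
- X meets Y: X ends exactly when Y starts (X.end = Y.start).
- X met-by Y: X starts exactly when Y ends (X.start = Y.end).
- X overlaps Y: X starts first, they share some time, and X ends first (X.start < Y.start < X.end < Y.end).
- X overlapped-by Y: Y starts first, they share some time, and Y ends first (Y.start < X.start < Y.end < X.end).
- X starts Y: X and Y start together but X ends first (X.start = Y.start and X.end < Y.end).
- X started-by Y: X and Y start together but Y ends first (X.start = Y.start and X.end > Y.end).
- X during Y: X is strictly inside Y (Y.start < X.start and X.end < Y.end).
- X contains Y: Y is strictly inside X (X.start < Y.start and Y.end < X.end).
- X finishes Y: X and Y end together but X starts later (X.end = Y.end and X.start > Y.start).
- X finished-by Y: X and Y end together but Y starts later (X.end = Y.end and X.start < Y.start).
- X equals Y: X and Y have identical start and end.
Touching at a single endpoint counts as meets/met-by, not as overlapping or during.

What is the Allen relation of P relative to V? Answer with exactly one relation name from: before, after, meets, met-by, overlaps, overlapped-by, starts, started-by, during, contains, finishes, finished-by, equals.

after

P = [192, 230]; V = [75, 112].
Compare endpoints: P.start > V.start, P.start > V.end, P.end > V.start, P.end > V.end.
That pattern is 'after'.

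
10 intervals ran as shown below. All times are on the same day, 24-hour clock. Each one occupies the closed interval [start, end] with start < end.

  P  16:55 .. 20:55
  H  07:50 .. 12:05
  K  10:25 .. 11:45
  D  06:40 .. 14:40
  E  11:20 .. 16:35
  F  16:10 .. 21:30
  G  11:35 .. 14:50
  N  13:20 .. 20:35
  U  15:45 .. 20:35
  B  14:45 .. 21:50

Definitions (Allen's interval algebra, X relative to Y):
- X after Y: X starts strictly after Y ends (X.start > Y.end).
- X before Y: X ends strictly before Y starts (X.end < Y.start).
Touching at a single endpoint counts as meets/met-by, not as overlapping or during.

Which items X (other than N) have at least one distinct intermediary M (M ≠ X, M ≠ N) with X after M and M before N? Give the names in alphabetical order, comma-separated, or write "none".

Target N = [13:20, 20:35].
Intermediaries M with M before N: H, K.
Via H — items with X after H: B, F, P, U.
Via K — items with X after K: B, F, P, U.
Union: B, F, P, U.

B, F, P, U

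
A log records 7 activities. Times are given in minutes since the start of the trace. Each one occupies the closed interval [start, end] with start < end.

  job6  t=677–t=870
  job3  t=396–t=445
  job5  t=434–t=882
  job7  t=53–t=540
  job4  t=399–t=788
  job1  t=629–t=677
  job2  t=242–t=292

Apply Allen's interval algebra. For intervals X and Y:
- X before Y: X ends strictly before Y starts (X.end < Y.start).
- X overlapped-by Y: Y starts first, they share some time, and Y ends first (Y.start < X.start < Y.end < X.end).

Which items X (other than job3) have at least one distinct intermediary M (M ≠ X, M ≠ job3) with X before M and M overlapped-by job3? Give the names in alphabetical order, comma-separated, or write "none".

job2

Target job3 = [t=396, t=445].
Intermediaries M with M overlapped-by job3: job4, job5.
Via job4 — items with X before job4: job2.
Via job5 — items with X before job5: job2.
Union: job2.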